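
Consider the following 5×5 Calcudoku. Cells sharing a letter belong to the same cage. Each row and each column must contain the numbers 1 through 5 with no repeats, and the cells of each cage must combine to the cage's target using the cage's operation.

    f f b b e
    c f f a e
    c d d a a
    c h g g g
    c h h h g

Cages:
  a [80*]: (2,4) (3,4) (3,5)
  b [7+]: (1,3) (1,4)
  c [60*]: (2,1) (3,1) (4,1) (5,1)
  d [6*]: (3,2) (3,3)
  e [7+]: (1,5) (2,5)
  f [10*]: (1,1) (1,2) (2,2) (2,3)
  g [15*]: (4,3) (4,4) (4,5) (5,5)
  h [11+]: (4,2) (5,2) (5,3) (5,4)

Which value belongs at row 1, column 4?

3

Cage a has product 80, which forces (2,4) = 4.
Cage a needs product 80, so (3,4) = 5.
The 3 cells of cage a must have product 80; hence (3,5) = 4.
Cage g needs product 15; hence (5,5) = 1.
In row 1, 3 can only go at (1,4), so (1,4) = 3.
The two cells of cage b must have sum 7; hence (1,3) = 4.
Column 4 already has 3, so (4,4) = 1.
Column 4 already has 3, which forces (5,4) = 2.
Row 4 already has 1; hence (4,2) = 2.
Cage h needs sum 11, so (5,2) = 4.
Cage h needs sum 11, leaving (5,3) = 3.
2 is placed in column 2; hence (3,2) = 3.
3 is placed in column 3, leaving (3,3) = 2.
Cage c needs product 60, which forces (4,1) = 4.
3 is placed in column 3, which forces (4,3) = 5.
The 4 cells of cage g must have product 15, which forces (4,5) = 3.
3 is placed in row 5, so (5,1) = 5.
Cage f needs product 10, leaving (1,1) = 2.
The 4 cells of cage f must have product 10, so (1,2) = 1.
Row 1 already has 2, which forces (1,5) = 5.
The 4 cells of cage c must have product 60; hence (2,1) = 3.
The 4 cells of cage f must have product 10; hence (2,2) = 5.
2 is placed in column 3, which forces (2,3) = 1.
5 is placed in column 5; hence (2,5) = 2.
3 is placed in row 3, so (3,1) = 1.
Completed grid: 2 1 4 3 5 / 3 5 1 4 2 / 1 3 2 5 4 / 4 2 5 1 3 / 5 4 3 2 1.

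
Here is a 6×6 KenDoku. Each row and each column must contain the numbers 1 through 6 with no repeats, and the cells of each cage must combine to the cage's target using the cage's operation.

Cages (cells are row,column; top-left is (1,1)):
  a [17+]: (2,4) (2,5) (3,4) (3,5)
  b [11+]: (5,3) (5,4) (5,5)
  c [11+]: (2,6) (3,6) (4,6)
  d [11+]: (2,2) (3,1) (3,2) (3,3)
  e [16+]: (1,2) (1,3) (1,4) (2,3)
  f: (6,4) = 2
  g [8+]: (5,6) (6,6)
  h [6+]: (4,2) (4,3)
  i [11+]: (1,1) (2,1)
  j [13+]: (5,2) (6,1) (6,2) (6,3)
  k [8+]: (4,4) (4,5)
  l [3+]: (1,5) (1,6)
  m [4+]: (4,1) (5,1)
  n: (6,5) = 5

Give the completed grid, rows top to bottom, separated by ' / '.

Cage f is a single given cell, so (6,4) = 2.
N is a freebie, which forces (6,5) = 5.
Column 1 needs a 2, and only (3,1) is open for it.
The only place for 4 in column 1 is (6,1).
In row 5, 3 can only go at (5,1), so (5,1) = 3.
3 is placed in column 1, leaving (4,1) = 1.
The two cells of cage k must have sum 8, which forces (4,4) = 5.
The pair (4,2)/(4,3) in row 4 holds {2, 4}, leaving (4,5) = 3.
Row 4 already has 3, which forces (4,6) = 6.
6 is placed in column 6, leaving (6,6) = 3.
Cage j needs sum 13, which forces (5,2) = 2.
The two cells of cage g must have sum 8; hence (5,6) = 5.
2 is placed in column 2, so (4,2) = 4.
The two cells of cage h must have sum 6; hence (4,3) = 2.
The only place for 2 in row 2 is (2,5).
Column 5 now contains 2, leaving (1,5) = 1.
Cage l's pair has sum 3; hence (1,6) = 2.
Cage a needs sum 17; hence (2,4) = 6.
The 4 cells of cage a must have sum 17, so (3,4) = 3.
Cage a has sum 17, which forces (3,5) = 6.
Column 5 already has 6, leaving (5,5) = 4.
Cage i needs two cells with sum 11, leaving (1,1) = 6.
Column 4 now contains 3; hence (1,4) = 4.
Row 2 now contains 6, leaving (2,1) = 5.
The 4 cells of cage d must have sum 11, so (2,2) = 3.
The 3 cells of cage b must have sum 11; hence (5,3) = 6.
Row 5 now contains 4, so (5,4) = 1.
6 is placed in column 3, so (6,3) = 1.
Column 2 already has 3, which forces (1,2) = 5.
The 4 cells of cage e must have sum 16, leaving (1,3) = 3.
1 is placed in column 3, leaving (2,3) = 4.
Row 2 already has 4, leaving (2,6) = 1.
Cage d has sum 11; hence (3,2) = 1.
1 is placed in column 3, which forces (3,3) = 5.
Column 6 already has 1; hence (3,6) = 4.
Row 6 now contains 1, leaving (6,2) = 6.

6 5 3 4 1 2 / 5 3 4 6 2 1 / 2 1 5 3 6 4 / 1 4 2 5 3 6 / 3 2 6 1 4 5 / 4 6 1 2 5 3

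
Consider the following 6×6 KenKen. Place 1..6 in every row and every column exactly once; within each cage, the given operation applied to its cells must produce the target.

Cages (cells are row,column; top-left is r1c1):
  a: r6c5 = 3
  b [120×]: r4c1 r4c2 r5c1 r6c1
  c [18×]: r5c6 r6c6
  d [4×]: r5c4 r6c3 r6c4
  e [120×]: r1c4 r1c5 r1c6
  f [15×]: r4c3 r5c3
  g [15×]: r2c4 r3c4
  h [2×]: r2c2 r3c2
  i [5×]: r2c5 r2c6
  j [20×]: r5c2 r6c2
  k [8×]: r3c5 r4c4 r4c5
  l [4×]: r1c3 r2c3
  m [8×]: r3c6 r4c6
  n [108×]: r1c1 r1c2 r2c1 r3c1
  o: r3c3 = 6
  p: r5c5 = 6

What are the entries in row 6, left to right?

4 5 2 1 3 6

Cage o is given, which forces r3c3 = 6.
Cage p is given; hence r5c5 = 6.
Row 5 now contains 6, which forces r5c6 = 3.
A is a freebie, which forces r6c5 = 3.
Column 6 already has 3; hence r6c6 = 6.
Cage e has product 120, leaving r1c4 = 6.
Cage f needs two cells with product 15, which forces r4c3 = 3.
Row 5 now contains 3, which forces r5c3 = 5.
Cage n has product 108, leaving r1c1 = 2.
Row 1 already has 6, leaving r1c2 = 3.
The 4 cells of cage n must have product 108, which forces r2c1 = 6.
Cage n needs product 108, which forces r3c1 = 3.
3 is placed in row 3; hence r3c4 = 5.
Row 5 already has 5, which forces r5c2 = 4.
Cage j needs two cells with product 20, which forces r6c2 = 5.
5 is placed in column 4, so r2c4 = 3.
Cage b has product 120; hence r4c1 = 5.
Cage b has product 120, which forces r4c2 = 6.
Row 5 already has 4, leaving r5c1 = 1.
Row 5 already has 1; hence r5c4 = 2.
Cage b has product 120, which forces r6c1 = 4.
Row 6 already has 4, so r6c4 = 1.
Column 4 now contains 1; hence r4c4 = 4.
Row 4 now contains 4, leaving r4c6 = 2.
Row 6 now contains 1, leaving r6c3 = 2.
Cage k has product 8, leaving r3c5 = 2.
2 is placed in column 6, which forces r3c6 = 4.
2 is placed in row 4, so r4c5 = 1.
The 3 cells of cage e must have product 120, so r1c5 = 4.
Column 6 already has 4, leaving r1c6 = 5.
Cage h's pair has product 2, leaving r2c2 = 2.
Column 5 now contains 1; hence r2c5 = 5.
The two cells of cage i must have product 5, so r2c6 = 1.
Row 3 now contains 2, which forces r3c2 = 1.
Row 1 now contains 4, which forces r1c3 = 1.
Row 2 now contains 1, so r2c3 = 4.
Filled in: 2 3 1 6 4 5 / 6 2 4 3 5 1 / 3 1 6 5 2 4 / 5 6 3 4 1 2 / 1 4 5 2 6 3 / 4 5 2 1 3 6.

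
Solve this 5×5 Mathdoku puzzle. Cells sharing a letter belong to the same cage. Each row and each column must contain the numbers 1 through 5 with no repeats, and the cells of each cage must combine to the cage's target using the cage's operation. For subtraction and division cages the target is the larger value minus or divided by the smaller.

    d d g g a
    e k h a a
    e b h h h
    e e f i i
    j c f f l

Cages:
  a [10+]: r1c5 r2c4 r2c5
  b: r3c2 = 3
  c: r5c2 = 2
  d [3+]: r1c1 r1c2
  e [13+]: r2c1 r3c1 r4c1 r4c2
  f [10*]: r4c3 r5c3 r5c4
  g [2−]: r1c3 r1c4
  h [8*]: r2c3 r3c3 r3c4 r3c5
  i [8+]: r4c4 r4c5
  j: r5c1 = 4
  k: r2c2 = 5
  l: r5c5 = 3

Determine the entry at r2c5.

Cage k is a single given cell, so r2c2 = 5.
The 4 cells of cage h must have product 8, so r2c3 = 1.
Cage b is given, leaving r3c2 = 3.
J is a freebie, which forces r5c1 = 4.
C is a freebie, leaving r5c2 = 2.
2 is placed in row 5, which forces r5c3 = 5.
Row 5 now contains 5; hence r5c4 = 1.
L is a freebie, which forces r5c5 = 3.
The two cells of cage d must have sum 3, leaving r1c1 = 2.
2 is placed in column 2, which forces r1c2 = 1.
The 4 cells of cage e must have sum 13, so r2c1 = 3.
Row 2 now contains 3, so r2c4 = 4.
Cage a needs sum 10; hence r2c5 = 2.
Column 4 now contains 4, which forces r3c4 = 2.
Cage h has product 8, leaving r3c5 = 1.
Cage e needs sum 13, which forces r4c2 = 4.
Column 3 now contains 5, so r4c3 = 2.
The two cells of cage i must have sum 8, leaving r4c4 = 3.
Column 5 already has 3, so r4c5 = 5.
Cage g's pair has difference 2, leaving r1c3 = 3.
Column 4 now contains 4, leaving r1c4 = 5.
Column 5 already has 5; hence r1c5 = 4.
Row 3 already has 1, which forces r3c1 = 5.
Row 3 now contains 2, leaving r3c3 = 4.
Row 4 now contains 5, which forces r4c1 = 1.
The full grid is 2 1 3 5 4 / 3 5 1 4 2 / 5 3 4 2 1 / 1 4 2 3 5 / 4 2 5 1 3.

2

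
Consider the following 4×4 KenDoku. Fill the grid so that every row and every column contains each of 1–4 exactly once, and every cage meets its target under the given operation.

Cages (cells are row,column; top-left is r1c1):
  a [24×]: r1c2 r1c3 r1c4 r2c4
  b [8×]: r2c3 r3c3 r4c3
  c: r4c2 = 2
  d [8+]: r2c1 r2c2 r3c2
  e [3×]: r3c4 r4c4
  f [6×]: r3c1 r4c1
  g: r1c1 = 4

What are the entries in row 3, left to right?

2 4 1 3

G is a freebie; hence r1c1 = 4.
Cage c is a single given cell, leaving r4c2 = 2.
Cage a needs product 24, which forces r2c4 = 4.
Cage f's pair has product 6; hence r3c1 = 2.
2 is placed in row 4, so r4c1 = 3.
3 is placed in row 4; hence r4c4 = 1.
Column 1 already has 3, leaving r2c1 = 1.
Cage d has sum 8, which forces r2c2 = 3.
Cage b needs product 8, which forces r2c3 = 2.
Cage d needs sum 8, so r3c2 = 4.
Cage b needs product 8, which forces r3c3 = 1.
1 is placed in column 4, leaving r3c4 = 3.
Row 4 already has 1, so r4c3 = 4.
3 is placed in column 2, leaving r1c2 = 1.
1 is placed in column 3, so r1c3 = 3.
Column 4 already has 3, leaving r1c4 = 2.
Completed grid: 4 1 3 2 / 1 3 2 4 / 2 4 1 3 / 3 2 4 1.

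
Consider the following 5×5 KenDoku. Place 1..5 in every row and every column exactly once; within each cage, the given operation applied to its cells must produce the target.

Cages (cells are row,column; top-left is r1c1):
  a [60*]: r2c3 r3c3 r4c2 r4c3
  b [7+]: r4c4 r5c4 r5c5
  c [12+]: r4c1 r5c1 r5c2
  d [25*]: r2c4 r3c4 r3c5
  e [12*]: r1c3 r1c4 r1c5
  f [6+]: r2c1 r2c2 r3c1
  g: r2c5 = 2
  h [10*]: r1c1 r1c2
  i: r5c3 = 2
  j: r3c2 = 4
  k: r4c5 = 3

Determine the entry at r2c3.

4

Cage d has product 25, so r2c4 = 5.
Cage g is a single given cell, so r2c5 = 2.
Cage j is a single given cell; hence r3c2 = 4.
Cage d needs product 25; hence r3c4 = 1.
The 3 cells of cage d must have product 25, which forces r3c5 = 5.
Cage k is given, leaving r4c5 = 3.
Cage i is a single given cell, which forces r5c3 = 2.
The 3 cells of cage f must have sum 6; hence r3c1 = 2.
Column 3 now contains 2, leaving r3c3 = 3.
Cage b has sum 7, which forces r4c4 = 2.
Cage b has sum 7, leaving r5c4 = 4.
The 3 cells of cage b must have sum 7, leaving r5c5 = 1.
Column 1 now contains 2; hence r1c1 = 5.
The two cells of cage h must have product 10, which forces r1c2 = 2.
Cage e needs product 12; hence r1c3 = 1.
Column 4 already has 4, which forces r1c4 = 3.
Column 5 already has 1, so r1c5 = 4.
Column 3 already has 1, so r2c3 = 4.
The 3 cells of cage c must have sum 12, so r4c1 = 4.
Column 3 now contains 4, so r4c3 = 5.
5 is placed in column 1, which forces r5c1 = 3.
3 is placed in row 5, so r5c2 = 5.
Column 1 now contains 3, which forces r2c1 = 1.
Cage f needs sum 6, which forces r2c2 = 3.
5 is placed in row 4; hence r4c2 = 1.
Completed grid: 5 2 1 3 4 / 1 3 4 5 2 / 2 4 3 1 5 / 4 1 5 2 3 / 3 5 2 4 1.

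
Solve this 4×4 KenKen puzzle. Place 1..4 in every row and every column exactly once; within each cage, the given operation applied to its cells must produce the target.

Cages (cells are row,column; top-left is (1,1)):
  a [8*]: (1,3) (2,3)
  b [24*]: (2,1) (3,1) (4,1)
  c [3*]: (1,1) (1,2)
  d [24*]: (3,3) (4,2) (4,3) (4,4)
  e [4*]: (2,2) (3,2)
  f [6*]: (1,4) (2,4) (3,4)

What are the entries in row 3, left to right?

2 4 3 1

Row 1 needs a 4, and only (1,3) is open for it.
4 is placed in column 3, which forces (2,3) = 2.
The only place for 2 in row 1 is (1,4).
The 4 cells of cage d must have product 24; hence (4,2) = 2.
Column 4 now contains 2, which forces (4,4) = 4.
Cage b needs product 24, which forces (2,1) = 4.
4 is placed in row 2; hence (2,2) = 1.
1 is placed in row 2; hence (2,4) = 3.
Cage b has product 24, which forces (3,1) = 2.
1 is placed in column 2; hence (3,2) = 4.
Column 4 now contains 3, leaving (3,4) = 1.
Row 4 already has 4; hence (4,1) = 3.
3 is placed in row 4, leaving (4,3) = 1.
3 is placed in column 1; hence (1,1) = 1.
1 is placed in column 2, which forces (1,2) = 3.
Row 3 already has 1, which forces (3,3) = 3.
The full grid is 1 3 4 2 / 4 1 2 3 / 2 4 3 1 / 3 2 1 4.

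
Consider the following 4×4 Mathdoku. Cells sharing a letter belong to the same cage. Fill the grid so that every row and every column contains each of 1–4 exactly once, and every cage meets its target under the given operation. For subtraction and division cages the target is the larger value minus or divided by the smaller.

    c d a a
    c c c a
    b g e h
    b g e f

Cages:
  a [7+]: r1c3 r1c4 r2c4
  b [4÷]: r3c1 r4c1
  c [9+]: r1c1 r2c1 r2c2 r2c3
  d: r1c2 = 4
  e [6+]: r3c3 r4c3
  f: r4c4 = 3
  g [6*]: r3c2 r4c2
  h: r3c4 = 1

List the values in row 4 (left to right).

D is a freebie; hence r1c2 = 4.
Cage h is given, leaving r3c4 = 1.
Cage f is a single given cell; hence r4c4 = 3.
The 3 cells of cage a must have sum 7, so r1c3 = 1.
Column 4 now contains 3; hence r1c4 = 2.
Cage a needs sum 7, so r2c4 = 4.
Row 3 now contains 1; hence r3c1 = 4.
The two cells of cage g must have product 6, which forces r3c2 = 3.
Row 3 now contains 4, which forces r3c3 = 2.
Cage b's pair has quotient 4; hence r4c1 = 1.
Row 4 already has 3, leaving r4c2 = 2.
Column 3 now contains 2, so r4c3 = 4.
2 is placed in row 1, leaving r1c1 = 3.
Cage c has sum 9, which forces r2c1 = 2.
Column 2 already has 2, leaving r2c2 = 1.
Column 3 now contains 2, which forces r2c3 = 3.
Completed grid: 3 4 1 2 / 2 1 3 4 / 4 3 2 1 / 1 2 4 3.

1 2 4 3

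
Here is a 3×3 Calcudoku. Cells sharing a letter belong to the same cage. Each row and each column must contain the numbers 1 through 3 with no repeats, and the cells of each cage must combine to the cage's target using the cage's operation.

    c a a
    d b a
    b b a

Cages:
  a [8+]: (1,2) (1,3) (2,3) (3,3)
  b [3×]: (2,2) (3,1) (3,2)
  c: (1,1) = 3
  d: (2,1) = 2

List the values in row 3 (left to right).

1 3 2

Cage c is given; hence (1,1) = 3.
The 4 cells of cage a must have sum 8, leaving (1,2) = 2.
3 is placed in row 1; hence (1,3) = 1.
D is a freebie, leaving (2,1) = 2.
The 3 cells of cage b must have product 3, leaving (2,2) = 1.
2 is placed in row 2, so (2,3) = 3.
Cage b needs product 3, leaving (3,1) = 1.
Cage b needs product 3, leaving (3,2) = 3.
3 is placed in column 3; hence (3,3) = 2.
Completed grid: 3 2 1 / 2 1 3 / 1 3 2.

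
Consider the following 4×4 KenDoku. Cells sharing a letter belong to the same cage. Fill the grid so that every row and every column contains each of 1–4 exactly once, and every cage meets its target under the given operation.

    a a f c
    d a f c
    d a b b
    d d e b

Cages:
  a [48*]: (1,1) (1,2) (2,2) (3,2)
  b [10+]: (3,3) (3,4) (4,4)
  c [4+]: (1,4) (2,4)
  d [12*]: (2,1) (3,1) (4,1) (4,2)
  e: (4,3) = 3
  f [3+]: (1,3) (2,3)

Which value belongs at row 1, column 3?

E is a freebie, which forces (4,3) = 3.
Row 4 now contains 3; hence (4,4) = 4.
3 is placed in column 3, leaving (3,3) = 4.
Column 4 already has 4, so (3,4) = 2.
4 is placed in row 4, leaving (4,1) = 1.
The 4 cells of cage d must have product 12, leaving (4,2) = 2.
Cage a has product 48, leaving (1,1) = 4.
Cage d needs product 12; hence (2,1) = 2.
The 4 cells of cage a must have product 48, so (2,2) = 4.
Row 2 already has 2, leaving (2,3) = 1.
Row 2 already has 1, so (2,4) = 3.
Row 3 already has 2, which forces (3,1) = 3.
3 is placed in row 3, so (3,2) = 1.
Column 2 already has 1, so (1,2) = 3.
Column 3 already has 1, so (1,3) = 2.
Column 4 now contains 3, which forces (1,4) = 1.
Filled in: 4 3 2 1 / 2 4 1 3 / 3 1 4 2 / 1 2 3 4.

2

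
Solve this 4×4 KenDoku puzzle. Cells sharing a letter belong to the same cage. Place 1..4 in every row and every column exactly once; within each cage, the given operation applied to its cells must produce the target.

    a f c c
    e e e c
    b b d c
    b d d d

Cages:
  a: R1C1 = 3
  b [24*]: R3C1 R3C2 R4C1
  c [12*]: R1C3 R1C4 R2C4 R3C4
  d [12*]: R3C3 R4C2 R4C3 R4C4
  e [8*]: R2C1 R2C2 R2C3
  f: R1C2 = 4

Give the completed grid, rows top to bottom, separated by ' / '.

3 4 2 1 / 1 2 4 3 / 4 3 1 2 / 2 1 3 4

Cage a is given, so R1C1 = 3.
Cage f is given, so R1C2 = 4.
Row 1 already has 4, so R1C4 = 1.
1 is placed in row 1, so R1C3 = 2.
The 3 cells of cage b must have product 24, leaving R3C2 = 3.
Column 3 already has 2, which forces R3C3 = 1.
Row 3 now contains 3; hence R3C4 = 2.
1 is placed in column 3, which forces R2C3 = 4.
Column 4 now contains 2, leaving R2C4 = 3.
Row 3 already has 2, leaving R3C1 = 4.
Cage b has product 24; hence R4C1 = 2.
The 4 cells of cage d must have product 12, which forces R4C2 = 1.
Column 3 now contains 4, leaving R4C3 = 3.
Column 4 already has 3, leaving R4C4 = 4.
2 is placed in column 1, leaving R2C1 = 1.
Column 2 now contains 1, so R2C2 = 2.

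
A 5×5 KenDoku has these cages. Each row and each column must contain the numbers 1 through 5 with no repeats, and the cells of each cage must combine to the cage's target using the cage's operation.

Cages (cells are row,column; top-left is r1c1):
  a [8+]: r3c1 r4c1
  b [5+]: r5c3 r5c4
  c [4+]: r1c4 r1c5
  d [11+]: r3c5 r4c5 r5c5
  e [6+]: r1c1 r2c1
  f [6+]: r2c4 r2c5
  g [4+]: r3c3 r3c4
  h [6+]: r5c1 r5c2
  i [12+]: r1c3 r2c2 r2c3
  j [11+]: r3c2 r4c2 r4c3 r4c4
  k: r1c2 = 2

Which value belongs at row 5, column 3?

3

Cage k is given, so r1c2 = 2.
Row 3 needs a 2, and only r3c5 is open for it.
The only place for 4 in row 3 is r3c2.
Cage j needs sum 11; hence r4c2 = 1.
Column 2 now contains 1, which forces r5c2 = 5.
5 is placed in row 5, leaving r5c5 = 4.
Column 2 already has 5, which forces r2c2 = 3.
Column 5 already has 4, so r4c5 = 5.
5 is placed in row 5, leaving r5c1 = 1.
Cage e's pair has sum 6, which forces r1c1 = 4.
4 is placed in row 1, leaving r1c3 = 5.
The two cells of cage e must have sum 6, which forces r2c1 = 2.
Column 3 now contains 5; hence r2c3 = 4.
The two cells of cage f must have sum 6; hence r2c4 = 5.
Column 5 now contains 5; hence r2c5 = 1.
The two cells of cage a must have sum 8, leaving r3c1 = 5.
Row 4 now contains 5, which forces r4c1 = 3.
4 is placed in column 3, which forces r4c3 = 2.
2 is placed in row 4, leaving r4c4 = 4.
2 is placed in column 3; hence r5c3 = 3.
3 is placed in row 5, so r5c4 = 2.
Cage c needs two cells with sum 4, so r1c4 = 1.
Column 5 already has 1, which forces r1c5 = 3.
3 is placed in column 3, which forces r3c3 = 1.
Cage g's pair has sum 4, leaving r3c4 = 3.
Completed grid: 4 2 5 1 3 / 2 3 4 5 1 / 5 4 1 3 2 / 3 1 2 4 5 / 1 5 3 2 4.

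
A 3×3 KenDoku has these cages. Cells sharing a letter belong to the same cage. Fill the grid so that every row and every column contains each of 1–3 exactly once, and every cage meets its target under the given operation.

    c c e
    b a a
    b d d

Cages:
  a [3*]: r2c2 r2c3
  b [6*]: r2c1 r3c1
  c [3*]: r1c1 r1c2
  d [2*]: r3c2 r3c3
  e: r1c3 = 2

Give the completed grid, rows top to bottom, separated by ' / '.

E is a freebie, which forces r1c3 = 2.
Column 3 already has 2; hence r3c3 = 1.
The two cells of cage a must have product 3, leaving r2c2 = 1.
Column 3 already has 1, so r2c3 = 3.
Row 3 already has 1, leaving r3c2 = 2.
Cage c's pair has product 3; hence r1c1 = 1.
Column 2 now contains 1, which forces r1c2 = 3.
3 is placed in row 2; hence r2c1 = 2.
2 is placed in row 3, leaving r3c1 = 3.

1 3 2 / 2 1 3 / 3 2 1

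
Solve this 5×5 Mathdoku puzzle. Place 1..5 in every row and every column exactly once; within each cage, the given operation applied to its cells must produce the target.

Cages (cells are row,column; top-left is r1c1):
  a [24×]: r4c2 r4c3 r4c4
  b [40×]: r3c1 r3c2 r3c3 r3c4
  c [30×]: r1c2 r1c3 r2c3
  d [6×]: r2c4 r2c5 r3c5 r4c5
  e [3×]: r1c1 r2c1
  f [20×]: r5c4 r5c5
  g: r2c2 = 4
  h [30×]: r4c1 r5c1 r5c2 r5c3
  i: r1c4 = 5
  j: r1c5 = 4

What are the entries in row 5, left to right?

I is a freebie, which forces r1c4 = 5.
Cage j is a single given cell, which forces r1c5 = 4.
Cage g is given; hence r2c2 = 4.
The 4 cells of cage d must have product 6, leaving r2c4 = 1.
Column 4 already has 5, so r5c4 = 4.
4 is placed in column 5; hence r5c5 = 5.
The two cells of cage e must have product 3; hence r1c1 = 1.
Row 2 already has 1, leaving r2c1 = 3.
Cage c needs product 30, so r2c3 = 5.
3 is placed in row 2; hence r2c5 = 2.
Column 4 already has 4, leaving r3c4 = 2.
Cage h needs product 30; hence r4c1 = 5.
Cage a has product 24, which forces r4c3 = 4.
Column 4 already has 2, which forces r4c4 = 3.
Row 4 already has 3; hence r4c5 = 1.
3 is placed in column 1, which forces r5c1 = 2.
Column 1 already has 5, so r3c1 = 4.
Cage b has product 40; hence r3c2 = 5.
Column 3 already has 4; hence r3c3 = 1.
Column 5 now contains 1; hence r3c5 = 3.
Row 4 already has 3, which forces r4c2 = 2.
Column 3 now contains 1, which forces r5c3 = 3.
2 is placed in column 2, so r1c2 = 3.
3 is placed in column 3, so r1c3 = 2.
Row 5 already has 3, which forces r5c2 = 1.
Filled in: 1 3 2 5 4 / 3 4 5 1 2 / 4 5 1 2 3 / 5 2 4 3 1 / 2 1 3 4 5.

2 1 3 4 5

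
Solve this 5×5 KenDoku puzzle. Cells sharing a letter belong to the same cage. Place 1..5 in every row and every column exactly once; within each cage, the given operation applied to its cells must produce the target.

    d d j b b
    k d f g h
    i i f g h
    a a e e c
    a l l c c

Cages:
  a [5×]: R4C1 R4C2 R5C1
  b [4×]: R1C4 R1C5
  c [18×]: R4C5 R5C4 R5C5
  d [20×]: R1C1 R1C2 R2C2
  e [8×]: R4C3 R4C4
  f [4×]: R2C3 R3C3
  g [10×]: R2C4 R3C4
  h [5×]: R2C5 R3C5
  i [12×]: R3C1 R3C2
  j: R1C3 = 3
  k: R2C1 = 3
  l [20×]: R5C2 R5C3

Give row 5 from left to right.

1 4 5 3 2

J is a freebie; hence R1C3 = 3.
Cage k is a single given cell, which forces R2C1 = 3.
Column 1 now contains 3, which forces R3C1 = 4.
Row 3 already has 4, so R3C2 = 3.
Row 3 already has 4; hence R3C3 = 1.
Row 3 now contains 1, so R3C5 = 5.
Cage a has product 5, so R4C1 = 5.
Cage a has product 5, so R4C2 = 1.
Cage c needs product 18, leaving R4C5 = 3.
The 3 cells of cage a must have product 5, so R5C1 = 1.
The 3 cells of cage c must have product 18, leaving R5C4 = 3.
Cage c has product 18, which forces R5C5 = 2.
Column 1 now contains 1, leaving R1C1 = 2.
Cage d needs product 20, so R1C2 = 5.
Cage d has product 20, leaving R2C2 = 2.
Column 3 already has 1, leaving R2C3 = 4.
The two cells of cage g must have product 10; hence R2C4 = 5.
5 is placed in column 5; hence R2C5 = 1.
Row 3 already has 5, leaving R3C4 = 2.
4 is placed in column 3, so R4C3 = 2.
Column 4 now contains 2, which forces R4C4 = 4.
Column 2 now contains 5; hence R5C2 = 4.
4 is placed in column 3, leaving R5C3 = 5.
Column 4 already has 4, leaving R1C4 = 1.
1 is placed in column 5, so R1C5 = 4.
Completed grid: 2 5 3 1 4 / 3 2 4 5 1 / 4 3 1 2 5 / 5 1 2 4 3 / 1 4 5 3 2.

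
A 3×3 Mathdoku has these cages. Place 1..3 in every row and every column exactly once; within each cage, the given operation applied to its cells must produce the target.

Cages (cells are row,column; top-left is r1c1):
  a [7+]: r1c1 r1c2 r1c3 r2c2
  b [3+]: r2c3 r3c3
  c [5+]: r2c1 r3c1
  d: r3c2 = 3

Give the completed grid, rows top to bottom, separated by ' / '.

1 2 3 / 3 1 2 / 2 3 1

Cage a has sum 7; hence r2c2 = 1.
Row 2 already has 1, so r2c3 = 2.
Cage d is given; hence r3c2 = 3.
Column 3 now contains 2; hence r3c3 = 1.
The 4 cells of cage a must have sum 7, which forces r1c1 = 1.
Column 2 already has 3, so r1c2 = 2.
Column 3 already has 1; hence r1c3 = 3.
Row 2 already has 2, leaving r2c1 = 3.
Row 3 now contains 3; hence r3c1 = 2.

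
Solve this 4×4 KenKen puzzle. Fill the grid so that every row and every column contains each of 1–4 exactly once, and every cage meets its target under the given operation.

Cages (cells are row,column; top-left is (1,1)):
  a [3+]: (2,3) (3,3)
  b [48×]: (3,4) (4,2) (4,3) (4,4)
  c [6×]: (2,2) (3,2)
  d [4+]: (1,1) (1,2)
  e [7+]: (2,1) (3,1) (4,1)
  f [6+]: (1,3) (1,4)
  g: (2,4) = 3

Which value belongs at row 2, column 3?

Cage g is a single given cell, leaving (2,4) = 3.
Row 2 now contains 3; hence (2,2) = 2.
2 is placed in row 2, which forces (2,3) = 1.
Cage c needs two cells with product 6, so (3,2) = 3.
1 is placed in column 3, so (3,3) = 2.
Row 3 already has 2, so (3,4) = 4.
Column 2 already has 3, leaving (4,2) = 4.
Row 4 already has 4, so (4,3) = 3.
Column 4 now contains 4, which forces (4,4) = 1.
The two cells of cage d must have sum 4, leaving (1,1) = 3.
Column 2 already has 3; hence (1,2) = 1.
2 is placed in column 3, leaving (1,3) = 4.
Column 4 now contains 4, leaving (1,4) = 2.
1 is placed in row 2, so (2,1) = 4.
Row 3 already has 4; hence (3,1) = 1.
Row 4 now contains 1; hence (4,1) = 2.
The full grid is 3 1 4 2 / 4 2 1 3 / 1 3 2 4 / 2 4 3 1.

1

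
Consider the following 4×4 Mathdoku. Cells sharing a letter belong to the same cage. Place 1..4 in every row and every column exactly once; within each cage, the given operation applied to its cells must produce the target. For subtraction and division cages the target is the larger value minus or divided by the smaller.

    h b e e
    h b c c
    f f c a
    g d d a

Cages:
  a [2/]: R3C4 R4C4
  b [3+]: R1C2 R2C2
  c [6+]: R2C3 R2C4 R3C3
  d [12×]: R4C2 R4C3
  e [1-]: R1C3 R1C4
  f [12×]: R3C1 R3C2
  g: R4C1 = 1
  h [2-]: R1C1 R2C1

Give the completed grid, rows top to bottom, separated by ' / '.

2 1 3 4 / 4 2 1 3 / 3 4 2 1 / 1 3 4 2

G is a freebie, leaving R4C1 = 1.
The only place for 2 in row 4 is R4C4.
In row 3, 2 can only go at R3C3, so R3C3 = 2.
In row 1, 1 can only go at R1C2, so R1C2 = 1.
1 is placed in column 2, so R2C2 = 2.
The two cells of cage h must have difference 2, which forces R1C1 = 2.
2 is placed in row 2, leaving R2C1 = 4.
4 is placed in column 1; hence R3C1 = 3.
Row 3 already has 3, which forces R3C2 = 4.
Row 3 already has 4; hence R3C4 = 1.
4 is placed in column 2, which forces R4C2 = 3.
3 is placed in row 4, leaving R4C3 = 4.
4 is placed in column 3, leaving R1C3 = 3.
Cage e's pair has difference 1; hence R1C4 = 4.
The 3 cells of cage c must have sum 6, so R2C3 = 1.
Column 4 now contains 1, leaving R2C4 = 3.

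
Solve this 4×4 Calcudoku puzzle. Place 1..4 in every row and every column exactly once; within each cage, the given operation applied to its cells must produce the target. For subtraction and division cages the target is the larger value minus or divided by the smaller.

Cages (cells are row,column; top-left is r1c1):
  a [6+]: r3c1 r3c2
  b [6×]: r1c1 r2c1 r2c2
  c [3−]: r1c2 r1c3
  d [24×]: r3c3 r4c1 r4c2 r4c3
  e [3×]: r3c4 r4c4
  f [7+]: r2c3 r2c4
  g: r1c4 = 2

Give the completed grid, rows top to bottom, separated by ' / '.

3 1 4 2 / 1 2 3 4 / 2 4 1 3 / 4 3 2 1

Cage g is a single given cell, leaving r1c4 = 2.
In row 1, 3 can only go at r1c1, so r1c1 = 3.
Column 2 needs a 3, and only r4c2 is open for it.
Cage e needs two cells with product 3, which forces r3c4 = 3.
Row 4 now contains 3, leaving r4c4 = 1.
Cage f needs two cells with sum 7, so r2c3 = 3.
Column 4 already has 3, which forces r2c4 = 4.
Cage d has product 24, so r3c3 = 1.
Cage c's pair has difference 3, leaving r1c2 = 1.
Column 3 now contains 1; hence r1c3 = 4.
1 is placed in column 2, so r2c2 = 2.
2 is placed in column 2, so r3c2 = 4.
Column 3 now contains 4; hence r4c3 = 2.
Row 2 now contains 2, leaving r2c1 = 1.
4 is placed in row 3, so r3c1 = 2.
Row 4 already has 2, which forces r4c1 = 4.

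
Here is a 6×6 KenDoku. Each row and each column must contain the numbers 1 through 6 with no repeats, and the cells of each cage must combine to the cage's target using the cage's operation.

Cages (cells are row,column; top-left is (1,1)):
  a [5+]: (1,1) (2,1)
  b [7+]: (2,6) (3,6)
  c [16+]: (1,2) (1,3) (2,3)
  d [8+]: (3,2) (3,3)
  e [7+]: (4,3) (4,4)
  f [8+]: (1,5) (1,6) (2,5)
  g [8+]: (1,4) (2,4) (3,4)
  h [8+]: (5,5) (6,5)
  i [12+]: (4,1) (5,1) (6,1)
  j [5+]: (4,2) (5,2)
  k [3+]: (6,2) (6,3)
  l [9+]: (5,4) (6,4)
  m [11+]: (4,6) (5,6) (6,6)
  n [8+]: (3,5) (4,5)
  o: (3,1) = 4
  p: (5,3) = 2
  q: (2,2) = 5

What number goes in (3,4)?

Q is a freebie, so (2,2) = 5.
Row 2 already has 5; hence (2,3) = 6.
O is a freebie; hence (3,1) = 4.
Cage p is given, so (5,3) = 2.
2 is placed in column 3; hence (6,3) = 1.
Column 2 now contains 5, leaving (1,2) = 6.
Column 3 now contains 6, which forces (1,3) = 4.
Cage d's pair has sum 8, which forces (3,2) = 3.
Cage d needs two cells with sum 8, leaving (3,3) = 5.
Row 3 now contains 5; hence (3,6) = 6.
Column 3 now contains 5, so (4,3) = 3.
1 is placed in row 6, which forces (6,2) = 2.
Cage b needs two cells with sum 7; hence (2,6) = 1.
Row 3 now contains 6, so (3,5) = 2.
The two cells of cage e must have sum 7, leaving (4,4) = 4.
Cage n needs two cells with sum 8; hence (4,5) = 6.
Cage m has sum 11, which forces (4,6) = 2.
Cage g needs sum 8, so (1,4) = 5.
Cage f needs sum 8, which forces (1,5) = 1.
Cage f needs sum 8, so (1,6) = 3.
4 is placed in column 4; hence (2,4) = 2.
Cage f has sum 8; hence (2,5) = 4.
2 is placed in row 3, leaving (3,4) = 1.
Row 4 already has 4, leaving (4,2) = 1.
Cage j's pair has sum 5; hence (5,2) = 4.
Row 5 now contains 4, leaving (5,6) = 5.
5 is placed in column 6, which forces (6,6) = 4.
3 is placed in row 1, which forces (1,1) = 2.
Row 2 now contains 2; hence (2,1) = 3.
1 is placed in row 4, leaving (4,1) = 5.
The 3 cells of cage i must have sum 12, leaving (5,1) = 1.
Row 5 already has 5, which forces (5,5) = 3.
Cage i needs sum 12, leaving (6,1) = 6.
Row 6 already has 6, leaving (6,4) = 3.
The two cells of cage h must have sum 8, so (6,5) = 5.
Row 5 already has 3, so (5,4) = 6.
Filled in: 2 6 4 5 1 3 / 3 5 6 2 4 1 / 4 3 5 1 2 6 / 5 1 3 4 6 2 / 1 4 2 6 3 5 / 6 2 1 3 5 4.

1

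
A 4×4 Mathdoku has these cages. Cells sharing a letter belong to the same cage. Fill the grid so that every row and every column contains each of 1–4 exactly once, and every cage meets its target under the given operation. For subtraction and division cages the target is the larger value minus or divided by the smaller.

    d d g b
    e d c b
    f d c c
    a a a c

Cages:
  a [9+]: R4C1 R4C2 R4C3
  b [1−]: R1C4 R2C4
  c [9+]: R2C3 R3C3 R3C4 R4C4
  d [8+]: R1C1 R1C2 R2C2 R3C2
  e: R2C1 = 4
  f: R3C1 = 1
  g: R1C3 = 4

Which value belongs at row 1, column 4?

3

Cage g is a single given cell; hence R1C3 = 4.
E is a freebie, leaving R2C1 = 4.
Cage f is a single given cell, which forces R3C1 = 1.
Column 1 already has 1; hence R1C1 = 2.
2 is placed in column 1; hence R4C1 = 3.
The 3 cells of cage a must have sum 9, leaving R4C2 = 4.
3 is placed in row 4; hence R4C3 = 2.
Row 4 already has 2, so R4C4 = 1.
Column 4 now contains 1; hence R1C4 = 3.
Cage c needs sum 9; hence R2C3 = 1.
The two cells of cage b must have difference 1, which forces R2C4 = 2.
Column 3 now contains 2, so R3C3 = 3.
Cage c needs sum 9, leaving R3C4 = 4.
Row 1 already has 3, so R1C2 = 1.
2 is placed in row 2, which forces R2C2 = 3.
3 is placed in row 3, so R3C2 = 2.
The full grid is 2 1 4 3 / 4 3 1 2 / 1 2 3 4 / 3 4 2 1.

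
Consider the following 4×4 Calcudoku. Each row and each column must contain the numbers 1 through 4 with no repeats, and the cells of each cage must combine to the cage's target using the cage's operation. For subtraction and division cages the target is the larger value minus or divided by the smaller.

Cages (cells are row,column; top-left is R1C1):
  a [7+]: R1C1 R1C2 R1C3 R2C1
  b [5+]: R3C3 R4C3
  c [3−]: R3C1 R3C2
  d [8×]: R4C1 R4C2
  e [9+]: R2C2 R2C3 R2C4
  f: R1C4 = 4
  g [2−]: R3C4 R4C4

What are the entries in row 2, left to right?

Cage f is a single given cell, so R1C4 = 4.
Cage a needs sum 7, which forces R2C1 = 1.
Column 1 now contains 1; hence R3C1 = 4.
Row 3 already has 4, leaving R3C2 = 1.
4 is placed in column 1; hence R4C1 = 2.
2 is placed in row 4, which forces R4C2 = 4.
Column 1 already has 2; hence R1C1 = 3.
Cage a needs sum 7, leaving R1C2 = 2.
Cage a needs sum 7, so R1C3 = 1.
Column 2 already has 2, so R2C2 = 3.
Cage e has sum 9, which forces R2C3 = 4.
Row 2 already has 3, which forces R2C4 = 2.
Cage b needs two cells with sum 5, so R3C3 = 2.
The two cells of cage g must have difference 2; hence R3C4 = 3.
Cage b's pair has sum 5, which forces R4C3 = 3.
Cage g's pair has difference 2, which forces R4C4 = 1.
Filled in: 3 2 1 4 / 1 3 4 2 / 4 1 2 3 / 2 4 3 1.

1 3 4 2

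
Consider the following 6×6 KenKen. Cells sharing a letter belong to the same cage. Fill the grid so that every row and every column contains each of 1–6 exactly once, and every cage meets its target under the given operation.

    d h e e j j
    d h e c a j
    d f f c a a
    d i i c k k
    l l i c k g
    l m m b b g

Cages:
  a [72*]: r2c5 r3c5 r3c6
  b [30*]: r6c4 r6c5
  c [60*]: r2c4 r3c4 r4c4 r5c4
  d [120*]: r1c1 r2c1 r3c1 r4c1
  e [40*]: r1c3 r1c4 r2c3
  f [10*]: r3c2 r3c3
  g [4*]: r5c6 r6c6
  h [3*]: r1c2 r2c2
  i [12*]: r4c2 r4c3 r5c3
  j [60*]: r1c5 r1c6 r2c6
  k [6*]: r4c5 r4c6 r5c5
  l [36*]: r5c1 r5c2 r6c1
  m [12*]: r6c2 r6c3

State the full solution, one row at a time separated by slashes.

In row 5, 5 can only go at r5c4, so r5c4 = 5.
5 is placed in column 4, so r6c4 = 6.
The two cells of cage b must have product 30, so r6c5 = 5.
In row 4, 5 can only go at r4c1, so r4c1 = 5.
In row 6, 1 can only go at r6c6, so r6c6 = 1.
Column 6 already has 1, so r5c6 = 4.
In row 6, 2 can only go at r6c1, so r6c1 = 2.
In column 1, 3 can only go at r5c1, so r5c1 = 3.
Row 5 already has 3, leaving r5c2 = 6.
In row 4, 6 can only go at r4c3, so r4c3 = 6.
The only place for 4 in row 4 is r4c4.
4 is placed in column 4; hence r1c4 = 2.
Row 2 needs a 2, and only r2c6 is open for it.
Cage j has product 60, so r1c5 = 6.
Cage j needs product 60; hence r1c6 = 5.
2 is placed in column 6, so r4c6 = 3.
Row 1 already has 5, which forces r1c3 = 4.
Cage e needs product 40, so r2c3 = 5.
Column 3 already has 5, so r3c3 = 2.
Column 6 now contains 3, so r3c6 = 6.
Column 3 already has 2; hence r5c3 = 1.
Row 5 now contains 1, so r5c5 = 2.
Column 3 now contains 4, which forces r6c3 = 3.
4 is placed in row 1, so r1c1 = 1.
Row 1 now contains 1, leaving r1c2 = 3.
Cage d has product 120, which forces r2c1 = 6.
3 is placed in column 2, leaving r2c2 = 1.
1 is placed in row 2, so r2c4 = 3.
3 is placed in row 2, leaving r2c5 = 4.
Cage d has product 120, leaving r3c1 = 4.
Row 3 already has 2, so r3c2 = 5.
Column 4 now contains 3; hence r3c4 = 1.
Column 5 already has 4, so r3c5 = 3.
The 3 cells of cage i must have product 12, which forces r4c2 = 2.
2 is placed in column 5; hence r4c5 = 1.
Row 6 now contains 3; hence r6c2 = 4.

1 3 4 2 6 5 / 6 1 5 3 4 2 / 4 5 2 1 3 6 / 5 2 6 4 1 3 / 3 6 1 5 2 4 / 2 4 3 6 5 1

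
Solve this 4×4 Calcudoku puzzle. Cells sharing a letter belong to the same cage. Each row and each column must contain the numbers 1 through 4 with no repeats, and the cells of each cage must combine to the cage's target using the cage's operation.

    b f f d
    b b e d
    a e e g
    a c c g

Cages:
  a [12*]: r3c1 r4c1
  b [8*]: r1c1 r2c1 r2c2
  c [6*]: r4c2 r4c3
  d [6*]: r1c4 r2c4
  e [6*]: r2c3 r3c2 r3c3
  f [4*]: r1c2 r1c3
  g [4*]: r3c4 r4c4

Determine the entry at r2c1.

1

Row 1 needs a 3, and only r1c4 is open for it.
Column 4 now contains 3; hence r2c4 = 2.
Cage b has product 8, so r1c1 = 2.
Row 2 needs a 3, and only r2c3 is open for it.
Cage c needs two cells with product 6, leaving r4c2 = 3.
3 is placed in column 3, so r4c3 = 2.
Cage a needs two cells with product 12, which forces r3c1 = 3.
The 3 cells of cage e must have product 6; hence r3c2 = 2.
Column 3 already has 2; hence r3c3 = 1.
Row 3 now contains 1; hence r3c4 = 4.
Row 4 now contains 3; hence r4c1 = 4.
4 is placed in column 4, so r4c4 = 1.
Cage f needs two cells with product 4, leaving r1c2 = 1.
Column 3 already has 1; hence r1c3 = 4.
4 is placed in column 1, so r2c1 = 1.
Cage b has product 8; hence r2c2 = 4.
The full grid is 2 1 4 3 / 1 4 3 2 / 3 2 1 4 / 4 3 2 1.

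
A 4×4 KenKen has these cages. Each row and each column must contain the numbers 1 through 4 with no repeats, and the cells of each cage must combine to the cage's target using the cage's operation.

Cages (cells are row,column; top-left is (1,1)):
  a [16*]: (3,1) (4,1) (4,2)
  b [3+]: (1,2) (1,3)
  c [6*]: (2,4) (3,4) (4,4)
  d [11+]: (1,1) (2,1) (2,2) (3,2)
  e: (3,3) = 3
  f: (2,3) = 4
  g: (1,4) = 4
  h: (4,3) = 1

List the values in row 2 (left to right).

Cage g is a single given cell; hence (1,4) = 4.
Cage f is a single given cell, which forces (2,3) = 4.
Cage e is given, so (3,3) = 3.
Cage h is a single given cell, so (4,3) = 1.
Cage b needs two cells with sum 3, leaving (1,2) = 1.
Column 3 already has 1, so (1,3) = 2.
Cage a has product 16, so (3,1) = 2.
Cage d has sum 11, so (3,2) = 4.
Row 3 now contains 2, leaving (3,4) = 1.
Row 4 already has 1, so (4,1) = 4.
Cage a needs product 16, leaving (4,2) = 2.
Row 4 already has 2, which forces (4,4) = 3.
2 is placed in row 1; hence (1,1) = 3.
Cage d has sum 11; hence (2,1) = 1.
Column 2 already has 2; hence (2,2) = 3.
Column 4 already has 3, leaving (2,4) = 2.
Completed grid: 3 1 2 4 / 1 3 4 2 / 2 4 3 1 / 4 2 1 3.

1 3 4 2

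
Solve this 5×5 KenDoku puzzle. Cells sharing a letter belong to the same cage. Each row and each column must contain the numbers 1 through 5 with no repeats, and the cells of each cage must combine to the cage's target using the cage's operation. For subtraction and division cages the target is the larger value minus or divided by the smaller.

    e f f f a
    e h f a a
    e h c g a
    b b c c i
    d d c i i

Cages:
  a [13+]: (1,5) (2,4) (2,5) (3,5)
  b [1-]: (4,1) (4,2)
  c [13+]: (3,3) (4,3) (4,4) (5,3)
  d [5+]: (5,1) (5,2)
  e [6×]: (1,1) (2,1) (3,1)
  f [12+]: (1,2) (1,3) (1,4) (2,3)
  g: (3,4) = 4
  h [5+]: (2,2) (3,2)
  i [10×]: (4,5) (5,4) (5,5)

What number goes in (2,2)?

3

G is a freebie, leaving (3,4) = 4.
In column 1, 5 can only go at (4,1), so (4,1) = 5.
Cage b's pair has difference 1, so (4,2) = 4.
The only place for 4 in column 1 is (5,1).
The 4 cells of cage c must have sum 13; hence (4,3) = 2.
The 4 cells of cage c must have sum 13, so (4,4) = 3.
Row 4 now contains 2, leaving (4,5) = 1.
The two cells of cage d must have sum 5, leaving (5,2) = 1.
In row 3, 1 can only go at (3,1), so (3,1) = 1.
In row 5, 3 can only go at (5,3), so (5,3) = 3.
3 is placed in column 3; hence (3,3) = 5.
In row 1, 1 can only go at (1,3), so (1,3) = 1.
Column 3 already has 1; hence (2,3) = 4.
Row 2 already has 4; hence (2,5) = 5.
Column 5 now contains 5, leaving (5,5) = 2.
Column 5 now contains 5, which forces (1,5) = 4.
Cage a needs sum 13, so (2,4) = 1.
Column 5 now contains 2, which forces (3,5) = 3.
Row 5 now contains 2, leaving (5,4) = 5.
The 4 cells of cage f must have sum 12, which forces (1,2) = 5.
5 is placed in column 4, leaving (1,4) = 2.
The two cells of cage h must have sum 5, so (2,2) = 3.
Row 3 now contains 3, so (3,2) = 2.
Row 1 now contains 2, so (1,1) = 3.
Row 2 now contains 3, leaving (2,1) = 2.
The full grid is 3 5 1 2 4 / 2 3 4 1 5 / 1 2 5 4 3 / 5 4 2 3 1 / 4 1 3 5 2.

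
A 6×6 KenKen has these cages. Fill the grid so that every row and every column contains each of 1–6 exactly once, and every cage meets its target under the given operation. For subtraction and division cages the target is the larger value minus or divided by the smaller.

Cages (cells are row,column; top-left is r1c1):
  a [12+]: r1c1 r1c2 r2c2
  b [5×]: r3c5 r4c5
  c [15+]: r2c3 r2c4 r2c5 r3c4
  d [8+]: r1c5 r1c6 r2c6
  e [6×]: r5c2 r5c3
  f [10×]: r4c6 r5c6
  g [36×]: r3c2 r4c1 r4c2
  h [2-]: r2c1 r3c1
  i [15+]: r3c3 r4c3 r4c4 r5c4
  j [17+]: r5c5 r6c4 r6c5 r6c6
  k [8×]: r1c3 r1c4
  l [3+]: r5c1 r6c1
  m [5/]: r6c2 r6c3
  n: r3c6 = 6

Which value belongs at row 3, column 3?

2

Cage n is given, which forces r3c6 = 6.
Cage l needs two cells with sum 3, leaving r5c1 = 1.
{1, 5} are confined to r6c2 and r6c3 in row 6; hence r6c1 = 2.
The 4 cells of cage j must have sum 17, which forces r5c5 = 4.
The only place for 6 in row 5 is r5c4.
The 4 cells of cage j must have sum 17, so r6c5 = 6.
Row 5 needs a 5, and only r5c6 is open for it.
5 is placed in column 6, so r4c6 = 2.
Column 6 already has 2, which forces r2c6 = 4.
Column 6 now contains 4, leaving r6c6 = 3.
Cage d has sum 8, leaving r1c5 = 3.
3 is placed in column 6, which forces r1c6 = 1.
Row 6 already has 3, leaving r6c4 = 4.
Cage k needs two cells with product 8, so r1c3 = 4.
Column 4 now contains 4, which forces r1c4 = 2.
Cage a has sum 12, so r2c2 = 1.
Column 2 now contains 1, leaving r6c2 = 5.
5 is placed in row 6, leaving r6c3 = 1.
Cage a has sum 12, which forces r1c1 = 5.
Column 2 already has 5, so r1c2 = 6.
The 4 cells of cage c must have sum 15; hence r2c4 = 3.
Cage i has sum 15, leaving r4c4 = 1.
Row 4 now contains 1, so r4c5 = 5.
3 is placed in row 2, so r2c1 = 6.
Cage c has sum 15, leaving r2c3 = 5.
5 is placed in column 5, leaving r2c5 = 2.
Cage h's pair has difference 2, so r3c1 = 4.
5 is placed in column 3, so r3c3 = 2.
1 is placed in column 4, so r3c4 = 5.
5 is placed in column 5, so r3c5 = 1.
6 is placed in column 1, leaving r4c1 = 3.
Row 4 now contains 3, which forces r4c2 = 4.
Row 4 now contains 3, which forces r4c3 = 6.
2 is placed in column 3, which forces r5c3 = 3.
2 is placed in row 3; hence r3c2 = 3.
3 is placed in row 5; hence r5c2 = 2.
Completed grid: 5 6 4 2 3 1 / 6 1 5 3 2 4 / 4 3 2 5 1 6 / 3 4 6 1 5 2 / 1 2 3 6 4 5 / 2 5 1 4 6 3.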